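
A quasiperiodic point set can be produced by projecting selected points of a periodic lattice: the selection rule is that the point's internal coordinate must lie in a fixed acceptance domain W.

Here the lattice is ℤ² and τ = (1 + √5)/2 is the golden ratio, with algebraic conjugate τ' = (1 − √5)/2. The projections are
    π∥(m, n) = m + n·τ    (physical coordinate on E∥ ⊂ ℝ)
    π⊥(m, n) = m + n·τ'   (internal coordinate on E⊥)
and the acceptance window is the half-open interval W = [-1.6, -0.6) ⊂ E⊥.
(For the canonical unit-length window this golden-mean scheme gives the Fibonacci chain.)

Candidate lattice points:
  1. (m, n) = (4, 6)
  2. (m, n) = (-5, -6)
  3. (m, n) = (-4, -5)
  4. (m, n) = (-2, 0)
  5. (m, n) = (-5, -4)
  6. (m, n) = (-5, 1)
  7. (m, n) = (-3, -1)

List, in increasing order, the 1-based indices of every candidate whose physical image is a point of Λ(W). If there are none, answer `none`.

Compute τ' = (1−√5)/2 = -0.618034, so π⊥(m,n) = m -0.618034·n.
[1] lift (4,6): star map gives 0.291796; window check -1.6 ≤ 0.291796 < -0.6 is false → out
[2] lift (-5,-6): star map gives -1.291796; window check -1.6 ≤ -1.291796 < -0.6 is true → IN Λ
[3] lift (-4,-5): star map gives -0.909830; window check -1.6 ≤ -0.909830 < -0.6 is true → IN Λ
[4] lift (-2,0): star map gives -2.000000; window check -1.6 ≤ -2.000000 < -0.6 is false → out
[5] lift (-5,-4): star map gives -2.527864; window check -1.6 ≤ -2.527864 < -0.6 is false → out
[6] lift (-5,1): star map gives -5.618034; window check -1.6 ≤ -5.618034 < -0.6 is false → out
[7] lift (-3,-1): star map gives -2.381966; window check -1.6 ≤ -2.381966 < -0.6 is false → out

2, 3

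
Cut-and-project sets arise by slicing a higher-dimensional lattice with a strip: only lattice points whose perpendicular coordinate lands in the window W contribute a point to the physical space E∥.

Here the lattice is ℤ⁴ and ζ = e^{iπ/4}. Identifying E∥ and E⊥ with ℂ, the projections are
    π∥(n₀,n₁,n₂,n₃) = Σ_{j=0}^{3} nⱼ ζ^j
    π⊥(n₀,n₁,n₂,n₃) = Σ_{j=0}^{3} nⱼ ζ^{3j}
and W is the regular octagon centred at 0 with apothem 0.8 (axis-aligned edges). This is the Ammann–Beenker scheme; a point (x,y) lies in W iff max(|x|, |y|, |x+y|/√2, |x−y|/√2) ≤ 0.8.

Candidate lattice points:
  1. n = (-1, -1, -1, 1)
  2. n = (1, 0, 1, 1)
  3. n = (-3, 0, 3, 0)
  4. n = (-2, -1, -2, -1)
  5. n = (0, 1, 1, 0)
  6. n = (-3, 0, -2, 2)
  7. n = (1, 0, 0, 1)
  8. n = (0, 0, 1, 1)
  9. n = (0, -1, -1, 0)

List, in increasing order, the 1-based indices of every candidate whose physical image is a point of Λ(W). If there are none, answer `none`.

Internal map: ζ^{3j} for j=0..3 gives (1,0), (−√2/2,√2/2), (0,−1), (√2/2,√2/2).
#1 (-1, -1, -1, 1): internal (0.414214, 1.000000); octagon support 1.000000 vs apothem 0.8 → ∉ W
#2 (1, 0, 1, 1): internal (1.707107, -0.292893); octagon support 1.707107 vs apothem 0.8 → ∉ W
#3 (-3, 0, 3, 0): internal (-3.000000, -3.000000); octagon support 4.242641 vs apothem 0.8 → ∉ W
#4 (-2, -1, -2, -1): internal (-2.000000, 0.585786); octagon support 2.000000 vs apothem 0.8 → ∉ W
#5 (0, 1, 1, 0): internal (-0.707107, -0.292893); octagon support 0.707107 vs apothem 0.8 → ∈ W
#6 (-3, 0, -2, 2): internal (-1.585786, 3.414214); octagon support 3.535534 vs apothem 0.8 → ∉ W
#7 (1, 0, 0, 1): internal (1.707107, 0.707107); octagon support 1.707107 vs apothem 0.8 → ∉ W
#8 (0, 0, 1, 1): internal (0.707107, -0.292893); octagon support 0.707107 vs apothem 0.8 → ∈ W
#9 (0, -1, -1, 0): internal (0.707107, 0.292893); octagon support 0.707107 vs apothem 0.8 → ∈ W

5, 8, 9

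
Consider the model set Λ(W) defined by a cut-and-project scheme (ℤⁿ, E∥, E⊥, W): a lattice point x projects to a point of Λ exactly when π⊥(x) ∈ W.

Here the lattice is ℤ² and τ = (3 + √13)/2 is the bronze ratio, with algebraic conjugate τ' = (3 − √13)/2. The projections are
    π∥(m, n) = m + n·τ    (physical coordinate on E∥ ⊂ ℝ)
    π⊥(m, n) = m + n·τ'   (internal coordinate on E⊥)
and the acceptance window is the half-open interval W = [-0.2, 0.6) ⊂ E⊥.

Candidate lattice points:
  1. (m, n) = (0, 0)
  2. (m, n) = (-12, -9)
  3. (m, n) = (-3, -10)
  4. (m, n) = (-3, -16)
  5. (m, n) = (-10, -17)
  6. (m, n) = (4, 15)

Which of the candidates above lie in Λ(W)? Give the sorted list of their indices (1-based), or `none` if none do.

1, 3

τ' = (3−√13)/2 ≈ -0.302776.
[1] lift (0,0): star map gives 0.000000; window check -0.2 ≤ 0.000000 < 0.6 is true → IN Λ
[2] lift (-12,-9): star map gives -9.275019; window check -0.2 ≤ -9.275019 < 0.6 is false → out
[3] lift (-3,-10): star map gives 0.027756; window check -0.2 ≤ 0.027756 < 0.6 is true → IN Λ
[4] lift (-3,-16): star map gives 1.844410; window check -0.2 ≤ 1.844410 < 0.6 is false → out
[5] lift (-10,-17): star map gives -4.852814; window check -0.2 ≤ -4.852814 < 0.6 is false → out
[6] lift (4,15): star map gives -0.541635; window check -0.2 ≤ -0.541635 < 0.6 is false → out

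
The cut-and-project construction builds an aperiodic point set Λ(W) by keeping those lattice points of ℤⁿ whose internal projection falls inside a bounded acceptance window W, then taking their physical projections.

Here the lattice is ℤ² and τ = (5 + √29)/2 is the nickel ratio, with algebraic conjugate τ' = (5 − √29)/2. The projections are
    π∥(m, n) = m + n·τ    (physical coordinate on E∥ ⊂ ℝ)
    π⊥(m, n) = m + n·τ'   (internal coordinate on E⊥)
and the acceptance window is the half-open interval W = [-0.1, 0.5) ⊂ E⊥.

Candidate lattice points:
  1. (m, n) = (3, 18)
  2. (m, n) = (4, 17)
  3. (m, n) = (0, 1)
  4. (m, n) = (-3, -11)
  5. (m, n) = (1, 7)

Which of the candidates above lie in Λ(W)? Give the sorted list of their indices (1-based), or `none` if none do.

none

Numerically τ ≈ 5.192582 and τ' = −1/τ ≈ -0.192582.
#1 (3,18): internal coord 3 + (18)·τ' = -0.466483; -0.466483 ∉ [-0.1, 0.5) → out
#2 (4,17): internal coord 4 + (17)·τ' = +0.726099; +0.726099 ∉ [-0.1, 0.5) → out
#3 (0,1): internal coord 0 + (1)·τ' = -0.192582; -0.192582 ∉ [-0.1, 0.5) → out
#4 (-3,-11): internal coord -3 + (-11)·τ' = -0.881594; -0.881594 ∉ [-0.1, 0.5) → out
#5 (1,7): internal coord 1 + (7)·τ' = -0.348077; -0.348077 ∉ [-0.1, 0.5) → out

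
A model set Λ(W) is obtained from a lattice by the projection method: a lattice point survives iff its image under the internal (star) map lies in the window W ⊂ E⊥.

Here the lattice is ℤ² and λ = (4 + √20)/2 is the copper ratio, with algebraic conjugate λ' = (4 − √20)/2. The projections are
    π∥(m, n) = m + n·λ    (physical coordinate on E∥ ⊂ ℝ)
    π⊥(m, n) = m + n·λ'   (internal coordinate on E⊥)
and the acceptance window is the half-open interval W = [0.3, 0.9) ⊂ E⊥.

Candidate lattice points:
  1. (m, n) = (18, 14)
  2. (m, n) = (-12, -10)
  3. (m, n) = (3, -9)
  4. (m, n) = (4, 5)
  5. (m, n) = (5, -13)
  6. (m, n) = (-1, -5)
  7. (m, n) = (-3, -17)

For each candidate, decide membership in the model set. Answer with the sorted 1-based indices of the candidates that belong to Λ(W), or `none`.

none

λ' = (4−√20)/2 ≈ -0.23607.
[1] lift (18,14): star map gives 14.69505; window check 0.3 ≤ 14.69505 < 0.9 is false → out
[2] lift (-12,-10): star map gives -9.63932; window check 0.3 ≤ -9.63932 < 0.9 is false → out
[3] lift (3,-9): star map gives 5.12461; window check 0.3 ≤ 5.12461 < 0.9 is false → out
[4] lift (4,5): star map gives 2.81966; window check 0.3 ≤ 2.81966 < 0.9 is false → out
[5] lift (5,-13): star map gives 8.06888; window check 0.3 ≤ 8.06888 < 0.9 is false → out
[6] lift (-1,-5): star map gives 0.18034; window check 0.3 ≤ 0.18034 < 0.9 is false → out
[7] lift (-3,-17): star map gives 1.01316; window check 0.3 ≤ 1.01316 < 0.9 is false → out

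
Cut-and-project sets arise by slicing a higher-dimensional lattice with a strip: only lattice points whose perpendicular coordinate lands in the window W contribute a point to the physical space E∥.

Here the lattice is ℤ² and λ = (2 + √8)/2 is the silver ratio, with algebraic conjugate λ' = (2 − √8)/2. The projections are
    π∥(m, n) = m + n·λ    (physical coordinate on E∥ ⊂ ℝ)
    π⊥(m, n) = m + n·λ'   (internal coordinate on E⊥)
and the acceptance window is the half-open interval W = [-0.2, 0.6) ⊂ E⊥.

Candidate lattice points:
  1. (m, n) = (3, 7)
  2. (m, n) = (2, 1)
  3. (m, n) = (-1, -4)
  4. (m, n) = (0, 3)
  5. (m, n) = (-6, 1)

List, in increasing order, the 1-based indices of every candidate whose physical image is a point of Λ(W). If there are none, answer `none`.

λ' = (2−√8)/2 ≈ -0.41421.
candidate 1: (m,n)=(3,7) → π∥ = 3+7·λ ≈ 19.89949, π⊥ = 3+7·λ' ≈ 0.10051 ∈ [-0.2, 0.6) ⇒ IN Λ
candidate 2: (m,n)=(2,1) → π∥ = 2+1·λ ≈ 4.41421, π⊥ = 2+1·λ' ≈ 1.58579 ∉ [-0.2, 0.6) ⇒ out
candidate 3: (m,n)=(-1,-4) → π∥ = -1-4·λ ≈ -10.65685, π⊥ = -1-4·λ' ≈ 0.65685 ∉ [-0.2, 0.6) ⇒ out
candidate 4: (m,n)=(0,3) → π∥ = 0+3·λ ≈ 7.24264, π⊥ = 0+3·λ' ≈ -1.24264 ∉ [-0.2, 0.6) ⇒ out
candidate 5: (m,n)=(-6,1) → π∥ = -6+1·λ ≈ -3.58579, π⊥ = -6+1·λ' ≈ -6.41421 ∉ [-0.2, 0.6) ⇒ out

1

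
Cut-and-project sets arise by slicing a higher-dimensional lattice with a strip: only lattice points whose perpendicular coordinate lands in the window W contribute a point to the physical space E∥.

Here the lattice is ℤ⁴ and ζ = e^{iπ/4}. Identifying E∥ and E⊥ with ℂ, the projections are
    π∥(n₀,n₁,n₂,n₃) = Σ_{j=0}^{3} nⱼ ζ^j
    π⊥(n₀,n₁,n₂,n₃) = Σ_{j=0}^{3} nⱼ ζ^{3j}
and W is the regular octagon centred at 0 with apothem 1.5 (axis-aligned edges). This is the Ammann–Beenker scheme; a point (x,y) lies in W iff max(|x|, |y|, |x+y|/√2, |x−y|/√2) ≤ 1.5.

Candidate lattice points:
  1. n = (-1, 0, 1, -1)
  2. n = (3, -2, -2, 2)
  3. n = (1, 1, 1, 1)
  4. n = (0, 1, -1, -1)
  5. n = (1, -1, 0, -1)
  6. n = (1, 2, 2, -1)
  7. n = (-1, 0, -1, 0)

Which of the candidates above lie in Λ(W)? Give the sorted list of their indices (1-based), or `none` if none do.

3, 7

With ζ = e^{iπ/4} the internal vectors are ζ^0,ζ^3,ζ^6,ζ^9.
#1 (-1, 0, 1, -1): internal (-1.70711, -1.70711); octagon support 2.41421 vs apothem 1.5 → ∉ W
#2 (3, -2, -2, 2): internal (5.82843, 2.00000); octagon support 5.82843 vs apothem 1.5 → ∉ W
#3 (1, 1, 1, 1): internal (1.00000, 0.41421); octagon support 1.00000 vs apothem 1.5 → ∈ W
#4 (0, 1, -1, -1): internal (-1.41421, 1.00000); octagon support 1.70711 vs apothem 1.5 → ∉ W
#5 (1, -1, 0, -1): internal (1.00000, -1.41421); octagon support 1.70711 vs apothem 1.5 → ∉ W
#6 (1, 2, 2, -1): internal (-1.12132, -1.29289); octagon support 1.70711 vs apothem 1.5 → ∉ W
#7 (-1, 0, -1, 0): internal (-1.00000, 1.00000); octagon support 1.41421 vs apothem 1.5 → ∈ W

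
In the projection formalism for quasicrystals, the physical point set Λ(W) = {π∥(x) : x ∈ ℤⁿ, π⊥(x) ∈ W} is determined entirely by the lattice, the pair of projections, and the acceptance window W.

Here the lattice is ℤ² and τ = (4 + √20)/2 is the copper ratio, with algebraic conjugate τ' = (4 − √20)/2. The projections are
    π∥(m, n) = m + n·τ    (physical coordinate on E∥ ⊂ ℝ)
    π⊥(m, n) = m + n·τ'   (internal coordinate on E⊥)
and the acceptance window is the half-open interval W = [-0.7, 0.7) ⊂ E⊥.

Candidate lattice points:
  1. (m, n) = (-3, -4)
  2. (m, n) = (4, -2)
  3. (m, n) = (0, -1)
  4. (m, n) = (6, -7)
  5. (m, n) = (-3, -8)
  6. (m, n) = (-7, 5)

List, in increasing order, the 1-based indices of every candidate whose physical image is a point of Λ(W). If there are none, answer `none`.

3

τ' = (4−√20)/2 ≈ -0.236068.
#1 (-3,-4): internal coord -3 + (-4)·τ' = -2.055728; -2.055728 ∉ [-0.7, 0.7) → out
#2 (4,-2): internal coord 4 + (-2)·τ' = +4.472136; +4.472136 ∉ [-0.7, 0.7) → out
#3 (0,-1): internal coord 0 + (-1)·τ' = +0.236068; +0.236068 ∈ [-0.7, 0.7) → IN Λ
#4 (6,-7): internal coord 6 + (-7)·τ' = +7.652476; +7.652476 ∉ [-0.7, 0.7) → out
#5 (-3,-8): internal coord -3 + (-8)·τ' = -1.111456; -1.111456 ∉ [-0.7, 0.7) → out
#6 (-7,5): internal coord -7 + (5)·τ' = -8.180340; -8.180340 ∉ [-0.7, 0.7) → out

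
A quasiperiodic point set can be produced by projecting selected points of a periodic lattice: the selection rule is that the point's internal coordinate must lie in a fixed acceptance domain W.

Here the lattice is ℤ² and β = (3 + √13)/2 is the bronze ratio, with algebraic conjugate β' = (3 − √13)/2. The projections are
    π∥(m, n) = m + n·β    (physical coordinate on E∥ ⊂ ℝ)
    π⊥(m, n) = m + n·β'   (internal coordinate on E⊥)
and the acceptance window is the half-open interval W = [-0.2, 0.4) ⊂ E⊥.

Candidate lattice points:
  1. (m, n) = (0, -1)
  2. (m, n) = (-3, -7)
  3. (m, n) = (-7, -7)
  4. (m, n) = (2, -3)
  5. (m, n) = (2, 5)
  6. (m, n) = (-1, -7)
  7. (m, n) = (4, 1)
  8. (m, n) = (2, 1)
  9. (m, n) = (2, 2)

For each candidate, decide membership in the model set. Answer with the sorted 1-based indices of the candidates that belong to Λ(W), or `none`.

1

β' = (3−√13)/2 ≈ -0.302776.
[1] lift (0,-1): star map gives 0.302776; window check -0.2 ≤ 0.302776 < 0.4 is true → IN Λ
[2] lift (-3,-7): star map gives -0.880571; window check -0.2 ≤ -0.880571 < 0.4 is false → out
[3] lift (-7,-7): star map gives -4.880571; window check -0.2 ≤ -4.880571 < 0.4 is false → out
[4] lift (2,-3): star map gives 2.908327; window check -0.2 ≤ 2.908327 < 0.4 is false → out
[5] lift (2,5): star map gives 0.486122; window check -0.2 ≤ 0.486122 < 0.4 is false → out
[6] lift (-1,-7): star map gives 1.119429; window check -0.2 ≤ 1.119429 < 0.4 is false → out
[7] lift (4,1): star map gives 3.697224; window check -0.2 ≤ 3.697224 < 0.4 is false → out
[8] lift (2,1): star map gives 1.697224; window check -0.2 ≤ 1.697224 < 0.4 is false → out
[9] lift (2,2): star map gives 1.394449; window check -0.2 ≤ 1.394449 < 0.4 is false → out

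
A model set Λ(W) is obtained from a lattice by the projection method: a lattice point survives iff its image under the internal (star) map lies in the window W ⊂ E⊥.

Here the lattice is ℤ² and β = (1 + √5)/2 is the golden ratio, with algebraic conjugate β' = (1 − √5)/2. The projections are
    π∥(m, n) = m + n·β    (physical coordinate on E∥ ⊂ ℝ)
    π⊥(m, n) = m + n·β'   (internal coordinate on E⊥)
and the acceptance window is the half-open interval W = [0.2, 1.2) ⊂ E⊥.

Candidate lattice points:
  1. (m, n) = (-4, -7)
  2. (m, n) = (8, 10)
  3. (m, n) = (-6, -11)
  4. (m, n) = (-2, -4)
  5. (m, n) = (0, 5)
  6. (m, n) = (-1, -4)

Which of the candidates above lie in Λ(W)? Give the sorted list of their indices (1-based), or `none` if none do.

β' = (1−√5)/2 ≈ -0.618034.
candidate 1: (m,n)=(-4,-7) → π∥ = -4-7·β ≈ -15.326238, π⊥ = -4-7·β' ≈ 0.326238 ∈ [0.2, 1.2) ⇒ IN Λ
candidate 2: (m,n)=(8,10) → π∥ = 8+10·β ≈ 24.180340, π⊥ = 8+10·β' ≈ 1.819660 ∉ [0.2, 1.2) ⇒ out
candidate 3: (m,n)=(-6,-11) → π∥ = -6-11·β ≈ -23.798374, π⊥ = -6-11·β' ≈ 0.798374 ∈ [0.2, 1.2) ⇒ IN Λ
candidate 4: (m,n)=(-2,-4) → π∥ = -2-4·β ≈ -8.472136, π⊥ = -2-4·β' ≈ 0.472136 ∈ [0.2, 1.2) ⇒ IN Λ
candidate 5: (m,n)=(0,5) → π∥ = 0+5·β ≈ 8.090170, π⊥ = 0+5·β' ≈ -3.090170 ∉ [0.2, 1.2) ⇒ out
candidate 6: (m,n)=(-1,-4) → π∥ = -1-4·β ≈ -7.472136, π⊥ = -1-4·β' ≈ 1.472136 ∉ [0.2, 1.2) ⇒ out

1, 3, 4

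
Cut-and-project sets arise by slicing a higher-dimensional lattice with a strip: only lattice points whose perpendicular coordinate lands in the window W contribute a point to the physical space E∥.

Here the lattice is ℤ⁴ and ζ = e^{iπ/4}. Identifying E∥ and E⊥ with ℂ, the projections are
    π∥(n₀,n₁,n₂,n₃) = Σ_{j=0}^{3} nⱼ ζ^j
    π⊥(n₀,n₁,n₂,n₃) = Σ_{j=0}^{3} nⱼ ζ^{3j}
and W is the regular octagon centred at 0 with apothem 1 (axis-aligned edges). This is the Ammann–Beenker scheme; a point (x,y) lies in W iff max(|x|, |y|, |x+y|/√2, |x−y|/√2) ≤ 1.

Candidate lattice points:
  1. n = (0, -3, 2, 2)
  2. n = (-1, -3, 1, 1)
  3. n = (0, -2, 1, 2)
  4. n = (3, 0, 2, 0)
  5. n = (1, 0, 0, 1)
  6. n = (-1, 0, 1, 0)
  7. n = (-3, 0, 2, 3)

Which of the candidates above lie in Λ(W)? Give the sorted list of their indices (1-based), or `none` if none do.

7

π⊥(n) = n₀ + n₁ζ³ + n₂ζ⁶ + n₃ζ⁹ where ζ = e^{iπ/4}.
#1 (0, -3, 2, 2): internal (3.5355, -2.7071); octagon support 4.4142 vs apothem 1 → ∉ W
#2 (-1, -3, 1, 1): internal (1.8284, -2.4142); octagon support 3.0000 vs apothem 1 → ∉ W
#3 (0, -2, 1, 2): internal (2.8284, -1.0000); octagon support 2.8284 vs apothem 1 → ∉ W
#4 (3, 0, 2, 0): internal (3.0000, -2.0000); octagon support 3.5355 vs apothem 1 → ∉ W
#5 (1, 0, 0, 1): internal (1.7071, 0.7071); octagon support 1.7071 vs apothem 1 → ∉ W
#6 (-1, 0, 1, 0): internal (-1.0000, -1.0000); octagon support 1.4142 vs apothem 1 → ∉ W
#7 (-3, 0, 2, 3): internal (-0.8787, 0.1213); octagon support 0.8787 vs apothem 1 → ∈ W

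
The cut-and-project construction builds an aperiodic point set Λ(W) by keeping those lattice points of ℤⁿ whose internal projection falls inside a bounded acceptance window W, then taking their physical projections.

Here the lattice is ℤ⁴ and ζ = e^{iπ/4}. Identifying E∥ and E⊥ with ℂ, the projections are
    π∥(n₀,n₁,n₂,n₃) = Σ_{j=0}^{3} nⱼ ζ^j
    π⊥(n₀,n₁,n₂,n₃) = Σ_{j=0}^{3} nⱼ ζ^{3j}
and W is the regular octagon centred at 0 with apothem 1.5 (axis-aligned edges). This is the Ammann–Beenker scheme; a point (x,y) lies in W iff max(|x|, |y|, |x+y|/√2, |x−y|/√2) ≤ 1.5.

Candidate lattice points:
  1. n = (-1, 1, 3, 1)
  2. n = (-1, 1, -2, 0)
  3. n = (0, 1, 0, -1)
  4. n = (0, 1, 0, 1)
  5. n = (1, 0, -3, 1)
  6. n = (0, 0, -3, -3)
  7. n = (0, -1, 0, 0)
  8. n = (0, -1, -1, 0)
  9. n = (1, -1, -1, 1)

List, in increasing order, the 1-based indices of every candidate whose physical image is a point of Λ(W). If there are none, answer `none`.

3, 4, 7, 8

Internal map: ζ^{3j} for j=0..3 gives (1,0), (−√2/2,√2/2), (0,−1), (√2/2,√2/2).
#1 (-1, 1, 3, 1): internal (-1.000000, -1.585786); octagon support 1.828427 vs apothem 1.5 → ∉ W
#2 (-1, 1, -2, 0): internal (-1.707107, 2.707107); octagon support 3.121320 vs apothem 1.5 → ∉ W
#3 (0, 1, 0, -1): internal (-1.414214, 0.000000); octagon support 1.414214 vs apothem 1.5 → ∈ W
#4 (0, 1, 0, 1): internal (0.000000, 1.414214); octagon support 1.414214 vs apothem 1.5 → ∈ W
#5 (1, 0, -3, 1): internal (1.707107, 3.707107); octagon support 3.828427 vs apothem 1.5 → ∉ W
#6 (0, 0, -3, -3): internal (-2.121320, 0.878680); octagon support 2.121320 vs apothem 1.5 → ∉ W
#7 (0, -1, 0, 0): internal (0.707107, -0.707107); octagon support 1.000000 vs apothem 1.5 → ∈ W
#8 (0, -1, -1, 0): internal (0.707107, 0.292893); octagon support 0.707107 vs apothem 1.5 → ∈ W
#9 (1, -1, -1, 1): internal (2.414214, 1.000000); octagon support 2.414214 vs apothem 1.5 → ∉ W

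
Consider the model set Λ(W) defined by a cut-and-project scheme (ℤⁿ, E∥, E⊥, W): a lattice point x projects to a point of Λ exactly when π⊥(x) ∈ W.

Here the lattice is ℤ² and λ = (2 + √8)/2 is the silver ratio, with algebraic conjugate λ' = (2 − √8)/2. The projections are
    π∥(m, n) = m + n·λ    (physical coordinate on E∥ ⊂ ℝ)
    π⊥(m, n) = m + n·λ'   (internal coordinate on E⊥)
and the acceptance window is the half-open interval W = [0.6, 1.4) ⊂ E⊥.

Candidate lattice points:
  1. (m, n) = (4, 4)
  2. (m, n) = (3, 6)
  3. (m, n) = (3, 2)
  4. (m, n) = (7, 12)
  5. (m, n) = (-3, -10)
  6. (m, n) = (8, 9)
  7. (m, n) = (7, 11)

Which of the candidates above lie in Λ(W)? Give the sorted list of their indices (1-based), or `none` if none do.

Compute λ' = (2−√8)/2 = -0.41421, so π⊥(m,n) = m -0.41421·n.
[1] lift (4,4): star map gives 2.34315; window check 0.6 ≤ 2.34315 < 1.4 is false → out
[2] lift (3,6): star map gives 0.51472; window check 0.6 ≤ 0.51472 < 1.4 is false → out
[3] lift (3,2): star map gives 2.17157; window check 0.6 ≤ 2.17157 < 1.4 is false → out
[4] lift (7,12): star map gives 2.02944; window check 0.6 ≤ 2.02944 < 1.4 is false → out
[5] lift (-3,-10): star map gives 1.14214; window check 0.6 ≤ 1.14214 < 1.4 is true → IN Λ
[6] lift (8,9): star map gives 4.27208; window check 0.6 ≤ 4.27208 < 1.4 is false → out
[7] lift (7,11): star map gives 2.44365; window check 0.6 ≤ 2.44365 < 1.4 is false → out

5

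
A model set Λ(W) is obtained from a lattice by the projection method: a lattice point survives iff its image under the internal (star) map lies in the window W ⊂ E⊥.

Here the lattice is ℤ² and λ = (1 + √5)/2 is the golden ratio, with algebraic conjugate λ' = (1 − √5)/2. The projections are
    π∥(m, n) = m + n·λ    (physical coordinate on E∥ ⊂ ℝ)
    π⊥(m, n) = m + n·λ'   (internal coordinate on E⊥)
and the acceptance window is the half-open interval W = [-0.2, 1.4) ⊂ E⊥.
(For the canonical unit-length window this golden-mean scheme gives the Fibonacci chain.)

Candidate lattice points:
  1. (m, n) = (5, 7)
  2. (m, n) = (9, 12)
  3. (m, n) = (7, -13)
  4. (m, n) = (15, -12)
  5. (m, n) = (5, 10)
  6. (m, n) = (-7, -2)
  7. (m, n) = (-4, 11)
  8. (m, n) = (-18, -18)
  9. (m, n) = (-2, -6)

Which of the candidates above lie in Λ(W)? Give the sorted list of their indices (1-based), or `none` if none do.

λ' = (1−√5)/2 ≈ -0.618034.
[1] lift (5,7): star map gives 0.673762; window check -0.2 ≤ 0.673762 < 1.4 is true → IN Λ
[2] lift (9,12): star map gives 1.583592; window check -0.2 ≤ 1.583592 < 1.4 is false → out
[3] lift (7,-13): star map gives 15.034442; window check -0.2 ≤ 15.034442 < 1.4 is false → out
[4] lift (15,-12): star map gives 22.416408; window check -0.2 ≤ 22.416408 < 1.4 is false → out
[5] lift (5,10): star map gives -1.180340; window check -0.2 ≤ -1.180340 < 1.4 is false → out
[6] lift (-7,-2): star map gives -5.763932; window check -0.2 ≤ -5.763932 < 1.4 is false → out
[7] lift (-4,11): star map gives -10.798374; window check -0.2 ≤ -10.798374 < 1.4 is false → out
[8] lift (-18,-18): star map gives -6.875388; window check -0.2 ≤ -6.875388 < 1.4 is false → out
[9] lift (-2,-6): star map gives 1.708204; window check -0.2 ≤ 1.708204 < 1.4 is false → out

1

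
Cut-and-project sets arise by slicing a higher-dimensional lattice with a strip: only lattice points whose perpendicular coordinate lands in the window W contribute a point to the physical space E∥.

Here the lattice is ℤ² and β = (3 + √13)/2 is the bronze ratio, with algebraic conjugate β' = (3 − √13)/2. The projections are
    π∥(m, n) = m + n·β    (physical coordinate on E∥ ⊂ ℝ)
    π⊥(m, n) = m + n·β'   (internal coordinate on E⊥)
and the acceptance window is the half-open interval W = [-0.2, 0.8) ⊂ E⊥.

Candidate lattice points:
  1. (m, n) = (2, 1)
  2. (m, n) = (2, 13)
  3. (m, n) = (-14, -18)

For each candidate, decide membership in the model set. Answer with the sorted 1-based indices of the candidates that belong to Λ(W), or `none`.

Numerically β ≈ 3.302776 and β' = −1/β ≈ -0.302776.
[1] lift (2,1): star map gives 1.697224; window check -0.2 ≤ 1.697224 < 0.8 is false → out
[2] lift (2,13): star map gives -1.936083; window check -0.2 ≤ -1.936083 < 0.8 is false → out
[3] lift (-14,-18): star map gives -8.550039; window check -0.2 ≤ -8.550039 < 0.8 is false → out

none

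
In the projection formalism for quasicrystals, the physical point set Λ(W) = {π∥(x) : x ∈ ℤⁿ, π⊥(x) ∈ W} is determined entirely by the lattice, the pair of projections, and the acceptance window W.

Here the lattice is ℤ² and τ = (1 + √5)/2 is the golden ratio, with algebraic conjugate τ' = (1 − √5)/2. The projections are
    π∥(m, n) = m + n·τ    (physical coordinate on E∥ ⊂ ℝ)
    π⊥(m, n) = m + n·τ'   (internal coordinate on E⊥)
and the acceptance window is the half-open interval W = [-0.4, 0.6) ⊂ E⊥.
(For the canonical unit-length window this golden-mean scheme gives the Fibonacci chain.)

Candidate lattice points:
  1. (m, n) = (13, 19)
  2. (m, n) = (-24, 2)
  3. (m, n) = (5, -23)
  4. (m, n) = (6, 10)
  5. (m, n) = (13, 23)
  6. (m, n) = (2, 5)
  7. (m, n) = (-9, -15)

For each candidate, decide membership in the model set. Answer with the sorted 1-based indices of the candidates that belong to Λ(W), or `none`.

τ' = (1−√5)/2 ≈ -0.61803.
candidate 1: (m,n)=(13,19) → π∥ = 13+19·τ ≈ 43.74265, π⊥ = 13+19·τ' ≈ 1.25735 ∉ [-0.4, 0.6) ⇒ out
candidate 2: (m,n)=(-24,2) → π∥ = -24+2·τ ≈ -20.76393, π⊥ = -24+2·τ' ≈ -25.23607 ∉ [-0.4, 0.6) ⇒ out
candidate 3: (m,n)=(5,-23) → π∥ = 5-23·τ ≈ -32.21478, π⊥ = 5-23·τ' ≈ 19.21478 ∉ [-0.4, 0.6) ⇒ out
candidate 4: (m,n)=(6,10) → π∥ = 6+10·τ ≈ 22.18034, π⊥ = 6+10·τ' ≈ -0.18034 ∈ [-0.4, 0.6) ⇒ IN Λ
candidate 5: (m,n)=(13,23) → π∥ = 13+23·τ ≈ 50.21478, π⊥ = 13+23·τ' ≈ -1.21478 ∉ [-0.4, 0.6) ⇒ out
candidate 6: (m,n)=(2,5) → π∥ = 2+5·τ ≈ 10.09017, π⊥ = 2+5·τ' ≈ -1.09017 ∉ [-0.4, 0.6) ⇒ out
candidate 7: (m,n)=(-9,-15) → π∥ = -9-15·τ ≈ -33.27051, π⊥ = -9-15·τ' ≈ 0.27051 ∈ [-0.4, 0.6) ⇒ IN Λ

4, 7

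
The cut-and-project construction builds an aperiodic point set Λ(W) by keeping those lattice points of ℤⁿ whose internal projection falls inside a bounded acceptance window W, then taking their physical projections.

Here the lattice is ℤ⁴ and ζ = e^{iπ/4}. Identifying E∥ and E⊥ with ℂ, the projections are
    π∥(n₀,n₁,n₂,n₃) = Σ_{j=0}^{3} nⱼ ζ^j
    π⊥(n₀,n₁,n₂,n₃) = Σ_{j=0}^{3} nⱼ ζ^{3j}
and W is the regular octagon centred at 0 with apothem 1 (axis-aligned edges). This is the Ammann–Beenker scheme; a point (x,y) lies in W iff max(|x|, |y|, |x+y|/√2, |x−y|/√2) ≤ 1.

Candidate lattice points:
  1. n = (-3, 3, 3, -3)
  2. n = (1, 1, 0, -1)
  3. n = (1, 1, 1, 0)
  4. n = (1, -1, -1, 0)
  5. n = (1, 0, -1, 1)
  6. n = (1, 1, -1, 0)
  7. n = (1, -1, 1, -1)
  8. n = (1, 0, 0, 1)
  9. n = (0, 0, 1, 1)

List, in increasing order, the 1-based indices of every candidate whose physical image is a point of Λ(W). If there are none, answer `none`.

2, 3, 9

Internal map: ζ^{3j} for j=0..3 gives (1,0), (−√2/2,√2/2), (0,−1), (√2/2,√2/2).
#1 (-3, 3, 3, -3): internal (-7.2426, -3.0000); octagon support 7.2426 vs apothem 1 → ∉ W
#2 (1, 1, 0, -1): internal (-0.4142, 0.0000); octagon support 0.4142 vs apothem 1 → ∈ W
#3 (1, 1, 1, 0): internal (0.2929, -0.2929); octagon support 0.4142 vs apothem 1 → ∈ W
#4 (1, -1, -1, 0): internal (1.7071, 0.2929); octagon support 1.7071 vs apothem 1 → ∉ W
#5 (1, 0, -1, 1): internal (1.7071, 1.7071); octagon support 2.4142 vs apothem 1 → ∉ W
#6 (1, 1, -1, 0): internal (0.2929, 1.7071); octagon support 1.7071 vs apothem 1 → ∉ W
#7 (1, -1, 1, -1): internal (1.0000, -2.4142); octagon support 2.4142 vs apothem 1 → ∉ W
#8 (1, 0, 0, 1): internal (1.7071, 0.7071); octagon support 1.7071 vs apothem 1 → ∉ W
#9 (0, 0, 1, 1): internal (0.7071, -0.2929); octagon support 0.7071 vs apothem 1 → ∈ W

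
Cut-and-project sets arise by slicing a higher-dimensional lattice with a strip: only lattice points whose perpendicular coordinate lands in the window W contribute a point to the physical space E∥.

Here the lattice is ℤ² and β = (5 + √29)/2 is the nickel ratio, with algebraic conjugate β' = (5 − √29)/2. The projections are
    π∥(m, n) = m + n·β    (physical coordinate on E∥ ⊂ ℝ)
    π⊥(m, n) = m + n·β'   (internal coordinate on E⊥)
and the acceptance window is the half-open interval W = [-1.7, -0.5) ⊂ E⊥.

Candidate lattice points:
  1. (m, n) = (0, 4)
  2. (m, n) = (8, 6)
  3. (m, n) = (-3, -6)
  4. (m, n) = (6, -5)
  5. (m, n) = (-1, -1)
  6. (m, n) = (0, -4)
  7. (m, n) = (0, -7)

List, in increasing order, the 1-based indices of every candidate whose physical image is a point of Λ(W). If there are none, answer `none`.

Compute β' = (5−√29)/2 = -0.1926, so π⊥(m,n) = m -0.1926·n.
[1] lift (0,4): star map gives -0.7703; window check -1.7 ≤ -0.7703 < -0.5 is true → IN Λ
[2] lift (8,6): star map gives 6.8445; window check -1.7 ≤ 6.8445 < -0.5 is false → out
[3] lift (-3,-6): star map gives -1.8445; window check -1.7 ≤ -1.8445 < -0.5 is false → out
[4] lift (6,-5): star map gives 6.9629; window check -1.7 ≤ 6.9629 < -0.5 is false → out
[5] lift (-1,-1): star map gives -0.8074; window check -1.7 ≤ -0.8074 < -0.5 is true → IN Λ
[6] lift (0,-4): star map gives 0.7703; window check -1.7 ≤ 0.7703 < -0.5 is false → out
[7] lift (0,-7): star map gives 1.3481; window check -1.7 ≤ 1.3481 < -0.5 is false → out

1, 5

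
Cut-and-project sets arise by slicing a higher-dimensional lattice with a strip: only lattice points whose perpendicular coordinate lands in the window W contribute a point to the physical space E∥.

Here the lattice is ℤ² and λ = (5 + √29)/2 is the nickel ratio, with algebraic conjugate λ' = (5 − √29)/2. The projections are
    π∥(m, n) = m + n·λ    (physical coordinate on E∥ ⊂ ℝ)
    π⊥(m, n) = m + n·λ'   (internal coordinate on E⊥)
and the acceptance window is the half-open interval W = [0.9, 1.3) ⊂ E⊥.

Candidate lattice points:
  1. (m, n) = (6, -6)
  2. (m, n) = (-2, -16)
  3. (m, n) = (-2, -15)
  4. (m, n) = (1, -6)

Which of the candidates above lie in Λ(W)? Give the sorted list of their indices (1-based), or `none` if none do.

Numerically λ ≈ 5.1926 and λ' = −1/λ ≈ -0.1926.
candidate 1: (m,n)=(6,-6) → π∥ = 6-6·λ ≈ -25.1555, π⊥ = 6-6·λ' ≈ 7.1555 ∉ [0.9, 1.3) ⇒ out
candidate 2: (m,n)=(-2,-16) → π∥ = -2-16·λ ≈ -85.0813, π⊥ = -2-16·λ' ≈ 1.0813 ∈ [0.9, 1.3) ⇒ IN Λ
candidate 3: (m,n)=(-2,-15) → π∥ = -2-15·λ ≈ -79.8887, π⊥ = -2-15·λ' ≈ 0.8887 ∉ [0.9, 1.3) ⇒ out
candidate 4: (m,n)=(1,-6) → π∥ = 1-6·λ ≈ -30.1555, π⊥ = 1-6·λ' ≈ 2.1555 ∉ [0.9, 1.3) ⇒ out

2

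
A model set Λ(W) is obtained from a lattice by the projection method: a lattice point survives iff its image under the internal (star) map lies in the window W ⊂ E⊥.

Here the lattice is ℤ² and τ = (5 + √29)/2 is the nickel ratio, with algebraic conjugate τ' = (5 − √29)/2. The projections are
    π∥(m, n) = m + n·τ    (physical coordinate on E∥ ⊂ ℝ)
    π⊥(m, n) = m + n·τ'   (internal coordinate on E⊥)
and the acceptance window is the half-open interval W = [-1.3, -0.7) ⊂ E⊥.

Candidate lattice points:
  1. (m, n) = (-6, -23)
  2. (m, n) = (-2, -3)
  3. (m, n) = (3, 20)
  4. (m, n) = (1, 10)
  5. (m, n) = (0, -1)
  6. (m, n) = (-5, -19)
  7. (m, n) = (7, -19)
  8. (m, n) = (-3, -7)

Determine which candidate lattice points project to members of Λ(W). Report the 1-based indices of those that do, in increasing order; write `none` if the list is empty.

Compute τ' = (5−√29)/2 = -0.19258, so π⊥(m,n) = m -0.19258·n.
[1] lift (-6,-23): star map gives -1.57060; window check -1.3 ≤ -1.57060 < -0.7 is false → out
[2] lift (-2,-3): star map gives -1.42225; window check -1.3 ≤ -1.42225 < -0.7 is false → out
[3] lift (3,20): star map gives -0.85165; window check -1.3 ≤ -0.85165 < -0.7 is true → IN Λ
[4] lift (1,10): star map gives -0.92582; window check -1.3 ≤ -0.92582 < -0.7 is true → IN Λ
[5] lift (0,-1): star map gives 0.19258; window check -1.3 ≤ 0.19258 < -0.7 is false → out
[6] lift (-5,-19): star map gives -1.34093; window check -1.3 ≤ -1.34093 < -0.7 is false → out
[7] lift (7,-19): star map gives 10.65907; window check -1.3 ≤ 10.65907 < -0.7 is false → out
[8] lift (-3,-7): star map gives -1.65192; window check -1.3 ≤ -1.65192 < -0.7 is false → out

3, 4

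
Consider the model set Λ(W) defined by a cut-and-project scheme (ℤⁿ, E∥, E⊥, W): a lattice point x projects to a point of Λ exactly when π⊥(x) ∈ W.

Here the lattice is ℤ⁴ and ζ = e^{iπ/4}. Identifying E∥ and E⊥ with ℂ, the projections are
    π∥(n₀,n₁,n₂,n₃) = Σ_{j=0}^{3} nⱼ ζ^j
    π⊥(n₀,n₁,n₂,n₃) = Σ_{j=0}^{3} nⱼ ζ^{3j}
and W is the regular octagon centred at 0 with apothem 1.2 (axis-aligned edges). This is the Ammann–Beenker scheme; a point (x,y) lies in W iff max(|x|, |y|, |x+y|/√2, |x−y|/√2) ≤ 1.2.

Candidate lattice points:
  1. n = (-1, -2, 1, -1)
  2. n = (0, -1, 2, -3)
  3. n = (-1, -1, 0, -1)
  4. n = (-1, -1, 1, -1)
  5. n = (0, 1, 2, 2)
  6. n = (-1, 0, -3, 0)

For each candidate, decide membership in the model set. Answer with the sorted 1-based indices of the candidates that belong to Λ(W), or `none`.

Internal map: ζ^{3j} for j=0..3 gives (1,0), (−√2/2,√2/2), (0,−1), (√2/2,√2/2).
candidate 1: n = (-1, -2, 1, -1) → π⊥ ≈ (-0.292893, -3.121320); max(|x|,|y|,|x±y|/√2) = 3.121320 > 1.2 ⇒ ∉ W
candidate 2: n = (0, -1, 2, -3) → π⊥ ≈ (-1.414214, -4.828427); max(|x|,|y|,|x±y|/√2) = 4.828427 > 1.2 ⇒ ∉ W
candidate 3: n = (-1, -1, 0, -1) → π⊥ ≈ (-1.000000, -1.414214); max(|x|,|y|,|x±y|/√2) = 1.707107 > 1.2 ⇒ ∉ W
candidate 4: n = (-1, -1, 1, -1) → π⊥ ≈ (-1.000000, -2.414214); max(|x|,|y|,|x±y|/√2) = 2.414214 > 1.2 ⇒ ∉ W
candidate 5: n = (0, 1, 2, 2) → π⊥ ≈ (+0.707107, +0.121320); max(|x|,|y|,|x±y|/√2) = 0.707107 ≤ 1.2 ⇒ ∈ W
candidate 6: n = (-1, 0, -3, 0) → π⊥ ≈ (-1.000000, +3.000000); max(|x|,|y|,|x±y|/√2) = 3.000000 > 1.2 ⇒ ∉ W

5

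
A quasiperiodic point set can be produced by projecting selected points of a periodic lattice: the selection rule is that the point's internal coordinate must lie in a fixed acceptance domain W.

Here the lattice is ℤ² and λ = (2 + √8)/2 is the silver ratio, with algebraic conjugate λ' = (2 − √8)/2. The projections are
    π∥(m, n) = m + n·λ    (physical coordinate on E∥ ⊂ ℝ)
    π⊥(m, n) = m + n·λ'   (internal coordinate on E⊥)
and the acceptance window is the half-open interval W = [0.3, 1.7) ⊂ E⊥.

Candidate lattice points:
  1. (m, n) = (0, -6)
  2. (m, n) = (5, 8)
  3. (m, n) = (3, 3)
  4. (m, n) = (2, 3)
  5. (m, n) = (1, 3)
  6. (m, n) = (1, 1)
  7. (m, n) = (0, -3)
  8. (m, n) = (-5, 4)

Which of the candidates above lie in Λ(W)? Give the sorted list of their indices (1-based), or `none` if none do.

Numerically λ ≈ 2.414214 and λ' = −1/λ ≈ -0.414214.
candidate 1: (m,n)=(0,-6) → π∥ = 0-6·λ ≈ -14.485281, π⊥ = 0-6·λ' ≈ 2.485281 ∉ [0.3, 1.7) ⇒ out
candidate 2: (m,n)=(5,8) → π∥ = 5+8·λ ≈ 24.313708, π⊥ = 5+8·λ' ≈ 1.686292 ∈ [0.3, 1.7) ⇒ IN Λ
candidate 3: (m,n)=(3,3) → π∥ = 3+3·λ ≈ 10.242641, π⊥ = 3+3·λ' ≈ 1.757359 ∉ [0.3, 1.7) ⇒ out
candidate 4: (m,n)=(2,3) → π∥ = 2+3·λ ≈ 9.242641, π⊥ = 2+3·λ' ≈ 0.757359 ∈ [0.3, 1.7) ⇒ IN Λ
candidate 5: (m,n)=(1,3) → π∥ = 1+3·λ ≈ 8.242641, π⊥ = 1+3·λ' ≈ -0.242641 ∉ [0.3, 1.7) ⇒ out
candidate 6: (m,n)=(1,1) → π∥ = 1+1·λ ≈ 3.414214, π⊥ = 1+1·λ' ≈ 0.585786 ∈ [0.3, 1.7) ⇒ IN Λ
candidate 7: (m,n)=(0,-3) → π∥ = 0-3·λ ≈ -7.242641, π⊥ = 0-3·λ' ≈ 1.242641 ∈ [0.3, 1.7) ⇒ IN Λ
candidate 8: (m,n)=(-5,4) → π∥ = -5+4·λ ≈ 4.656854, π⊥ = -5+4·λ' ≈ -6.656854 ∉ [0.3, 1.7) ⇒ out

2, 4, 6, 7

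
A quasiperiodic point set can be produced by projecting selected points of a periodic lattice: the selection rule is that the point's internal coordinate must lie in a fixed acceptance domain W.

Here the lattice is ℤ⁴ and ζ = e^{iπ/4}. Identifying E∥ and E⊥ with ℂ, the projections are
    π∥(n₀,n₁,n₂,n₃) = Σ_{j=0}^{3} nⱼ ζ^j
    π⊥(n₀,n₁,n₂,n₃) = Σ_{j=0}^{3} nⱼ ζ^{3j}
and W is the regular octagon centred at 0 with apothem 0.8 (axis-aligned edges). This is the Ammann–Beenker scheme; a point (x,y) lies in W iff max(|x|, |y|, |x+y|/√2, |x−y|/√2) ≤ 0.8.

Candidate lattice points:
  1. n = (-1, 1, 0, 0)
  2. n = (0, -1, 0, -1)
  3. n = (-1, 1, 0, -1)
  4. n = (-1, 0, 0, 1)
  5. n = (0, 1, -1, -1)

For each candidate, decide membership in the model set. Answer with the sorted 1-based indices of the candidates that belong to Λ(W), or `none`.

4

π⊥(n) = n₀ + n₁ζ³ + n₂ζ⁶ + n₃ζ⁹ where ζ = e^{iπ/4}.
candidate 1: n = (-1, 1, 0, 0) → π⊥ ≈ (-1.70711, +0.70711); max(|x|,|y|,|x±y|/√2) = 1.70711 > 0.8 ⇒ ∉ W
candidate 2: n = (0, -1, 0, -1) → π⊥ ≈ (+0.00000, -1.41421); max(|x|,|y|,|x±y|/√2) = 1.41421 > 0.8 ⇒ ∉ W
candidate 3: n = (-1, 1, 0, -1) → π⊥ ≈ (-2.41421, +0.00000); max(|x|,|y|,|x±y|/√2) = 2.41421 > 0.8 ⇒ ∉ W
candidate 4: n = (-1, 0, 0, 1) → π⊥ ≈ (-0.29289, +0.70711); max(|x|,|y|,|x±y|/√2) = 0.70711 ≤ 0.8 ⇒ ∈ W
candidate 5: n = (0, 1, -1, -1) → π⊥ ≈ (-1.41421, +1.00000); max(|x|,|y|,|x±y|/√2) = 1.70711 > 0.8 ⇒ ∉ W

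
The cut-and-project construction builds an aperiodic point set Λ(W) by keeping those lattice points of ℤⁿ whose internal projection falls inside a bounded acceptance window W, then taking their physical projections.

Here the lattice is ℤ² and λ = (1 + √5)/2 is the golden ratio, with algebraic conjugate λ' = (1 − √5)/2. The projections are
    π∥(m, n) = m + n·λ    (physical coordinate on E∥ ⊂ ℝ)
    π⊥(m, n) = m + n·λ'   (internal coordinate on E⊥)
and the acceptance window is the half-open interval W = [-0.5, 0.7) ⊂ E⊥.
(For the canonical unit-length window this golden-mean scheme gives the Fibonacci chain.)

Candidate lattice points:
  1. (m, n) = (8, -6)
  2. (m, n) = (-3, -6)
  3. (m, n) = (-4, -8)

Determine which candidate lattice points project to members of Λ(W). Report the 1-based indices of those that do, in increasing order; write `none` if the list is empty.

Compute λ' = (1−√5)/2 = -0.6180, so π⊥(m,n) = m -0.6180·n.
#1 (8,-6): internal coord 8 + (-6)·λ' = +11.7082; +11.7082 ∉ [-0.5, 0.7) → out
#2 (-3,-6): internal coord -3 + (-6)·λ' = +0.7082; +0.7082 ∉ [-0.5, 0.7) → out
#3 (-4,-8): internal coord -4 + (-8)·λ' = +0.9443; +0.9443 ∉ [-0.5, 0.7) → out

none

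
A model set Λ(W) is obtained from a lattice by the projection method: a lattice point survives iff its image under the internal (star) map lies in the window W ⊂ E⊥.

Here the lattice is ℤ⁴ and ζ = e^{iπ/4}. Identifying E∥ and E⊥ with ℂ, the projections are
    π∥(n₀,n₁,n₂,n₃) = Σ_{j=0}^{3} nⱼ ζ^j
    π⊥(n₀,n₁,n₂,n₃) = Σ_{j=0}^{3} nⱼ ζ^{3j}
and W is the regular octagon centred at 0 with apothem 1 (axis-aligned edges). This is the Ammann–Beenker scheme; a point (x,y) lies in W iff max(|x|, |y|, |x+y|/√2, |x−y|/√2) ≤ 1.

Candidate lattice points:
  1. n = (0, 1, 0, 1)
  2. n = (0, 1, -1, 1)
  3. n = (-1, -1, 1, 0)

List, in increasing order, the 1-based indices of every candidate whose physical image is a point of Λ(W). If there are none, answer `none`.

Internal map: ζ^{3j} for j=0..3 gives (1,0), (−√2/2,√2/2), (0,−1), (√2/2,√2/2).
candidate 1: n = (0, 1, 0, 1) → π⊥ ≈ (+0.00000, +1.41421); max(|x|,|y|,|x±y|/√2) = 1.41421 > 1 ⇒ ∉ W
candidate 2: n = (0, 1, -1, 1) → π⊥ ≈ (+0.00000, +2.41421); max(|x|,|y|,|x±y|/√2) = 2.41421 > 1 ⇒ ∉ W
candidate 3: n = (-1, -1, 1, 0) → π⊥ ≈ (-0.29289, -1.70711); max(|x|,|y|,|x±y|/√2) = 1.70711 > 1 ⇒ ∉ W

none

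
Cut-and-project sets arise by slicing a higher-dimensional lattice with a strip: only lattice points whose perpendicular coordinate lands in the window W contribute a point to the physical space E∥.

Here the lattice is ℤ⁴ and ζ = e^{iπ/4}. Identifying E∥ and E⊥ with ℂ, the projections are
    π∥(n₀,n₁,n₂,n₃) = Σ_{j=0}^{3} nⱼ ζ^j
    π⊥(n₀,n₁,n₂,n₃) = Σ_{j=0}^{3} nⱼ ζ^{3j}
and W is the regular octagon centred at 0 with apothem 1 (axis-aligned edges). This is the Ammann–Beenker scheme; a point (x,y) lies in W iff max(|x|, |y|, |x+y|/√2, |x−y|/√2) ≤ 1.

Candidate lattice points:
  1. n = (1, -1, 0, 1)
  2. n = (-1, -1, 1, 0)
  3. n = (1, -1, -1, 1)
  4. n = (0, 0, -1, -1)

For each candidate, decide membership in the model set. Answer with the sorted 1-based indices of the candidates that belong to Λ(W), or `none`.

With ζ = e^{iπ/4} the internal vectors are ζ^0,ζ^3,ζ^6,ζ^9.
candidate 1: n = (1, -1, 0, 1) → π⊥ ≈ (+2.41421, +0.00000); max(|x|,|y|,|x±y|/√2) = 2.41421 > 1 ⇒ ∉ W
candidate 2: n = (-1, -1, 1, 0) → π⊥ ≈ (-0.29289, -1.70711); max(|x|,|y|,|x±y|/√2) = 1.70711 > 1 ⇒ ∉ W
candidate 3: n = (1, -1, -1, 1) → π⊥ ≈ (+2.41421, +1.00000); max(|x|,|y|,|x±y|/√2) = 2.41421 > 1 ⇒ ∉ W
candidate 4: n = (0, 0, -1, -1) → π⊥ ≈ (-0.70711, +0.29289); max(|x|,|y|,|x±y|/√2) = 0.70711 ≤ 1 ⇒ ∈ W

4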